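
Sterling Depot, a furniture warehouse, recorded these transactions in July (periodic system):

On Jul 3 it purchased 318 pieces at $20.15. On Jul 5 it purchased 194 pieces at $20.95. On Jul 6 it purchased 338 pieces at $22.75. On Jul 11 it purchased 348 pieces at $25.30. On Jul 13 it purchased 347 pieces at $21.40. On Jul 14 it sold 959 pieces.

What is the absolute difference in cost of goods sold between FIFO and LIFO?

$1,317.00

FIFO COGS: 318 @ $20.15 + 194 @ $20.95 + 338 @ $22.75 + 109 @ $25.30 = $20,919.20
LIFO COGS: 347 @ $21.40 + 348 @ $25.30 + 264 @ $22.75 = $22,236.20
Difference = |$20,919.20 − $22,236.20| = $1,317.00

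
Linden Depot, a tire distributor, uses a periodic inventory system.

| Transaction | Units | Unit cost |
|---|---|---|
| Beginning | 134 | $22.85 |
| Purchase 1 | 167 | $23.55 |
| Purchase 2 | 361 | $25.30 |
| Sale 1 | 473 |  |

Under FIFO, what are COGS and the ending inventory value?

COGS = $11,346.35; ending inventory = $4,781.70

Sale 1 (473) [FIFO — oldest first]: 134 @ $22.85 + 167 @ $23.55 + 172 @ $25.30 = $11,346.35
Ending inventory: 189 @ $25.30 = $4,781.70
Check: goods available $16,128.05 = COGS $11,346.35 + ending $4,781.70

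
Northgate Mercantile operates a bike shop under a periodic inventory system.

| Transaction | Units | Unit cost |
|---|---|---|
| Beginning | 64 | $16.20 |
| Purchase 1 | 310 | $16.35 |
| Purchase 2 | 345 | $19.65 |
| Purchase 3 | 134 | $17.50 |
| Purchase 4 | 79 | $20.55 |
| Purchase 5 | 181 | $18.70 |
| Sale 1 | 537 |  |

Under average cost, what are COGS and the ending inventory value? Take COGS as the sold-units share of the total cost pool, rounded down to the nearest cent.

Sale 1, sell 537: 537/1113 × $20,237.70 → $9,764.28
Ending inventory (cost pool remaining) = $10,473.42

COGS = $9,764.28; ending inventory = $10,473.42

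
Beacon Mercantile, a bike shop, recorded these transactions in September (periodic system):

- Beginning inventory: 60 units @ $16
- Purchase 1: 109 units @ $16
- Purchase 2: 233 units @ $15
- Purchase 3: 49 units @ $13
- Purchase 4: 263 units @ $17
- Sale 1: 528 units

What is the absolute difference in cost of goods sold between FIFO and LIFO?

$203

FIFO COGS: 60 @ $16 + 109 @ $16 + 233 @ $15 + 49 @ $13 + 77 @ $17 = $8,145
LIFO COGS: 263 @ $17 + 49 @ $13 + 216 @ $15 = $8,348
Difference = |$8,145 − $8,348| = $203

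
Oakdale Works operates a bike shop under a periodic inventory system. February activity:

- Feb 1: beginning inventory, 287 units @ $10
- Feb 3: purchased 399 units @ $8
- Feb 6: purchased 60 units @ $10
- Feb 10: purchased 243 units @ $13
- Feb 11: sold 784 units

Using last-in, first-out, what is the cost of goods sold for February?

COGS = $7,771

Feb 11, 784 sold [LIFO — newest first]: 243 @ $13 + 60 @ $10 + 399 @ $8 + 82 @ $10 = $7,771
Ending inventory: 205 @ $10 = $2,050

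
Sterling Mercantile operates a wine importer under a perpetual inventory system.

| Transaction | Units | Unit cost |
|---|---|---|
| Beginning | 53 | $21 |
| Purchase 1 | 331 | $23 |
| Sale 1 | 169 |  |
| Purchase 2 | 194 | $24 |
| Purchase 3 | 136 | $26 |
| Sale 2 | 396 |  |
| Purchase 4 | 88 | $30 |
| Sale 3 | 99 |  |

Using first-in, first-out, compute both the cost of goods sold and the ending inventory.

COGS = $15,618; ending inventory = $3,940

Sale 1 (169) [FIFO — oldest first]: 53 @ $21 + 116 @ $23 = $3,781
Sale 2 (396) [FIFO — oldest first]: 215 @ $23 + 181 @ $24 = $9,289
Sale 3 (99) [FIFO — oldest first]: 13 @ $24 + 86 @ $26 = $2,548
Total COGS = $3,781 + $9,289 + $2,548 = $15,618
Ending inventory: 50 @ $26 + 88 @ $30 = $3,940
Check: goods available $19,558 = COGS $15,618 + ending $3,940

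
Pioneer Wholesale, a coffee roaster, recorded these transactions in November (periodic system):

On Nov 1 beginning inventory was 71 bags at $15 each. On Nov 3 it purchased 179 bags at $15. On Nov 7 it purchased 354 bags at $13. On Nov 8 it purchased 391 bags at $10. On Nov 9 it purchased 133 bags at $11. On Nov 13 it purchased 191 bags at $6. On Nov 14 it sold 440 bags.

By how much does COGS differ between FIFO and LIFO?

FIFO COGS: 71 @ $15 + 179 @ $15 + 190 @ $13 = $6,220
LIFO COGS: 191 @ $6 + 133 @ $11 + 116 @ $10 = $3,769
Difference = |$6,220 − $3,769| = $2,451

$2,451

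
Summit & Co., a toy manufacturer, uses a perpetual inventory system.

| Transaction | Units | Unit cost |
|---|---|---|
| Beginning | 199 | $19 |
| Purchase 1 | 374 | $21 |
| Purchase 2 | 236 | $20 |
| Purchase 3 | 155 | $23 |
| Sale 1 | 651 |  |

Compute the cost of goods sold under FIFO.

Sale 1 (651) [FIFO — oldest first]: 199 @ $19 + 374 @ $21 + 78 @ $20 = $13,195
Ending inventory: 158 @ $20 + 155 @ $23 = $6,725

COGS = $13,195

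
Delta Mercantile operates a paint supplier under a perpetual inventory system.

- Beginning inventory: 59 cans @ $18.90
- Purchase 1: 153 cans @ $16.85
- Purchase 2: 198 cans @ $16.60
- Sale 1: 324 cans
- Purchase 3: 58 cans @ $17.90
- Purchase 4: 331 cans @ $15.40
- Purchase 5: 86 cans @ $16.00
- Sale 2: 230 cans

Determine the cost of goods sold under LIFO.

Sale 1 (324) [LIFO — newest first]: 198 @ $16.60 + 126 @ $16.85 = $5,409.90
Sale 2 (230) [LIFO — newest first]: 86 @ $16.00 + 144 @ $15.40 = $3,593.60
Total COGS = $5,409.90 + $3,593.60 = $9,003.50
Ending inventory: 59 @ $18.90 + 27 @ $16.85 + 58 @ $17.90 + 187 @ $15.40 = $5,488.05
Check: goods available $14,491.55 = COGS $9,003.50 + ending $5,488.05

COGS = $9,003.50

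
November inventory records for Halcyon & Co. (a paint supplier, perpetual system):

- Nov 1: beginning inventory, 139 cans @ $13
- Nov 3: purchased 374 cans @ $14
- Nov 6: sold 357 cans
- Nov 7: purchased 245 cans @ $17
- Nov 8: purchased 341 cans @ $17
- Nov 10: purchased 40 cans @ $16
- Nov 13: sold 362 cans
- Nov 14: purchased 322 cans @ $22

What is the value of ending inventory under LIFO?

Ending inventory = $13,617

Nov 6, 357 sold [LIFO — newest first]: 357 @ $14 = $4,998
Nov 13, 362 sold [LIFO — newest first]: 40 @ $16 + 322 @ $17 = $6,114
Total COGS = $4,998 + $6,114 = $11,112
Ending inventory: 139 @ $13 + 17 @ $14 + 245 @ $17 + 19 @ $17 + 322 @ $22 = $13,617
Check: goods available $24,729 = COGS $11,112 + ending $13,617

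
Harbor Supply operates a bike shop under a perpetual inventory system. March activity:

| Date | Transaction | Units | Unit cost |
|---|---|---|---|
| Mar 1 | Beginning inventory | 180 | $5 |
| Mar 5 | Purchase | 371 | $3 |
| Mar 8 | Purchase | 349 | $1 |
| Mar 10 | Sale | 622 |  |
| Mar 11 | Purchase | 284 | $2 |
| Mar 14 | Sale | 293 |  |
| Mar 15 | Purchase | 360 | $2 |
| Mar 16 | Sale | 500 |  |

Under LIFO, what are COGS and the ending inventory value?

Mar 10, 622 sold [LIFO — newest first]: 349 @ $1 + 273 @ $3 = $1,168
Mar 14, 293 sold [LIFO — newest first]: 284 @ $2 + 9 @ $3 = $595
Mar 16, 500 sold [LIFO — newest first]: 360 @ $2 + 89 @ $3 + 51 @ $5 = $1,242
Total COGS = $1,168 + $595 + $1,242 = $3,005
Ending inventory: 129 @ $5 = $645
Check: goods available $3,650 = COGS $3,005 + ending $645

COGS = $3,005; ending inventory = $645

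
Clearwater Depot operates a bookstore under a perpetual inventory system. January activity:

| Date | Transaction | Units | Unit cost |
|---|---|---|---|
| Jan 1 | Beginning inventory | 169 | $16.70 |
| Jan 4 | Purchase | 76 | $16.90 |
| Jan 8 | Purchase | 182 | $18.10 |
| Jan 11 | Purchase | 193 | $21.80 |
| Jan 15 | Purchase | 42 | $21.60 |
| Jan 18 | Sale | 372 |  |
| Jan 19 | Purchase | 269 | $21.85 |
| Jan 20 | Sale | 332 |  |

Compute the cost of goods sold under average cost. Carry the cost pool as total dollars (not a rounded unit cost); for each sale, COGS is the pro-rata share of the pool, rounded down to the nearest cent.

After Jan 1: 169 on hand, pool $2,822.30 (≈ $16.7000 each)
After Jan 4: 245 on hand, pool $4,106.70 (≈ $16.7620 each)
After Jan 8: 427 on hand, pool $7,400.90 (≈ $17.3323 each)
After Jan 11: 620 on hand, pool $11,608.30 (≈ $18.7231 each)
After Jan 15: 662 on hand, pool $12,515.50 (≈ $18.9056 each)
Jan 18, sell 372: 372/662 × $12,515.50 → $7,032.87
After Jan 19: 559 on hand, pool $11,360.28 (≈ $20.3225 each)
Jan 20, sell 332: 332/559 × $11,360.28 → $6,747.07
Total COGS = $7,032.87 + $6,747.07 = $13,779.94
Ending inventory (cost pool remaining) = $4,613.21

COGS = $13,779.94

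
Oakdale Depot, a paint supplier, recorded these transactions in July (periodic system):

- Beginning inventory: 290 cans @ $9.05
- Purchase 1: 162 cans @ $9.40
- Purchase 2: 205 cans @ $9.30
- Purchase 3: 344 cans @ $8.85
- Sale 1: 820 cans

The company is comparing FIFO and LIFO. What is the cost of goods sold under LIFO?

COGS = $7,460.15

FIFO COGS: 290 @ $9.05 + 162 @ $9.40 + 205 @ $9.30 + 163 @ $8.85 = $7,496.35
LIFO COGS: 344 @ $8.85 + 205 @ $9.30 + 162 @ $9.40 + 109 @ $9.05 = $7,460.15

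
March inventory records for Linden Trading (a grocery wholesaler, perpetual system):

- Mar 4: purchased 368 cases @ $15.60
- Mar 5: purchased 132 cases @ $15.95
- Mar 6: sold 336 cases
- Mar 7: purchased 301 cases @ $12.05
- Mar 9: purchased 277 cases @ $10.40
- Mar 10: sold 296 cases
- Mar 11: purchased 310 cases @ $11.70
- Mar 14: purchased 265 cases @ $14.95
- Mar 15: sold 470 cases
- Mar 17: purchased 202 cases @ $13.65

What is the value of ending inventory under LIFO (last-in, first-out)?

Ending inventory = $9,942.30

Mar 6, 336 sold [LIFO — newest first]: 132 @ $15.95 + 204 @ $15.60 = $5,287.80
Mar 10, 296 sold [LIFO — newest first]: 277 @ $10.40 + 19 @ $12.05 = $3,109.75
Mar 15, 470 sold [LIFO — newest first]: 265 @ $14.95 + 205 @ $11.70 = $6,360.25
Total COGS = $5,287.80 + $3,109.75 + $6,360.25 = $14,757.80
Ending inventory: 164 @ $15.60 + 282 @ $12.05 + 105 @ $11.70 + 202 @ $13.65 = $9,942.30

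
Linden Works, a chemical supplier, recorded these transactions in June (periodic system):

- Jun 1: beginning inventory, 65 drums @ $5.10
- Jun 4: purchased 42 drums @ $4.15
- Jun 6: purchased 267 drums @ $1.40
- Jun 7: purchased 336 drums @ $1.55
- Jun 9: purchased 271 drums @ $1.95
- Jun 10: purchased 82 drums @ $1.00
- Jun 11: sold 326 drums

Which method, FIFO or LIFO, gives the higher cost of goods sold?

FIFO

FIFO COGS: 65 @ $5.10 + 42 @ $4.15 + 219 @ $1.40 = $812.40
LIFO COGS: 82 @ $1.00 + 244 @ $1.95 = $557.80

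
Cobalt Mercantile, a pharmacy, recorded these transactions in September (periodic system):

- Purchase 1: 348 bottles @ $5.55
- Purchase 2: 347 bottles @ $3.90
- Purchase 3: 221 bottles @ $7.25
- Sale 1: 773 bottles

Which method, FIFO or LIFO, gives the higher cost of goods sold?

FIFO COGS: 348 @ $5.55 + 347 @ $3.90 + 78 @ $7.25 = $3,850.20
LIFO COGS: 221 @ $7.25 + 347 @ $3.90 + 205 @ $5.55 = $4,093.30

LIFO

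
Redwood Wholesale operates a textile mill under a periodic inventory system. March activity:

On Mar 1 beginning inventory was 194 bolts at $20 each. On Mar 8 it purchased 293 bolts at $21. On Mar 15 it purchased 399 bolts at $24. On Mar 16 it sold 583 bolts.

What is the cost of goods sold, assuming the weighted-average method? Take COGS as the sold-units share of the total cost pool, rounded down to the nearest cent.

Mar 16, sell 583: 583/886 × $19,609.00 → $12,902.98
Ending inventory (cost pool remaining) = $6,706.02

COGS = $12,902.98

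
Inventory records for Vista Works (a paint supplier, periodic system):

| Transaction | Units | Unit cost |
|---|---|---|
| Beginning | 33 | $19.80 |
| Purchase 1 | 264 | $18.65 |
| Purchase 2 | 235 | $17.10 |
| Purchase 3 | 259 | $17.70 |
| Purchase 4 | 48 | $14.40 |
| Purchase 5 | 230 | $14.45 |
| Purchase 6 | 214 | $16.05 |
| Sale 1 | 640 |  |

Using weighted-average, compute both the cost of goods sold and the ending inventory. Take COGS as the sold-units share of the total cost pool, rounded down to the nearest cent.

COGS = $10,789.31; ending inventory = $10,839.89

Sale 1, sell 640: 640/1283 × $21,629.20 → $10,789.31
Ending inventory (cost pool remaining) = $10,839.89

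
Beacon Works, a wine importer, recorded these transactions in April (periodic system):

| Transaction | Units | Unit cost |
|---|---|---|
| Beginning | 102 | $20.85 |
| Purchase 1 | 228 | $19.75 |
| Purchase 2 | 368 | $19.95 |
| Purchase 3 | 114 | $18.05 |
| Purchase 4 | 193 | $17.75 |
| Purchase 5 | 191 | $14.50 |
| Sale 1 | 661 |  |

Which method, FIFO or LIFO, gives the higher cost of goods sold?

FIFO

FIFO COGS: 102 @ $20.85 + 228 @ $19.75 + 331 @ $19.95 = $13,233.15
LIFO COGS: 191 @ $14.50 + 193 @ $17.75 + 114 @ $18.05 + 163 @ $19.95 = $11,504.80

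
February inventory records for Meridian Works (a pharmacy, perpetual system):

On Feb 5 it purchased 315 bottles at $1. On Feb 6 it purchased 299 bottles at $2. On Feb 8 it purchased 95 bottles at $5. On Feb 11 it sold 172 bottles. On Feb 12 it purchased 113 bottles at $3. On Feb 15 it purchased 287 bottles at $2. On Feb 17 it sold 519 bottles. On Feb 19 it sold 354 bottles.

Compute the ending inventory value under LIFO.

Ending inventory = $64

Feb 11, 172 sold [LIFO — newest first]: 95 @ $5 + 77 @ $2 = $629
Feb 17, 519 sold [LIFO — newest first]: 287 @ $2 + 113 @ $3 + 119 @ $2 = $1,151
Feb 19, 354 sold [LIFO — newest first]: 103 @ $2 + 251 @ $1 = $457
Total COGS = $629 + $1,151 + $457 = $2,237
Ending inventory: 64 @ $1 = $64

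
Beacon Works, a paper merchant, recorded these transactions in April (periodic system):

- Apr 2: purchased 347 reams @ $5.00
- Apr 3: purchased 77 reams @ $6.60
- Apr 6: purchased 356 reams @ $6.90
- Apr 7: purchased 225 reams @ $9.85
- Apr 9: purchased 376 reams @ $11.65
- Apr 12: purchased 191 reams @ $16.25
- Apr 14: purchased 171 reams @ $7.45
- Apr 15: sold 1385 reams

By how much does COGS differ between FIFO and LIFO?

FIFO COGS: 347 @ $5.00 + 77 @ $6.60 + 356 @ $6.90 + 225 @ $9.85 + 376 @ $11.65 + 4 @ $16.25 = $11,361.25
LIFO COGS: 171 @ $7.45 + 191 @ $16.25 + 376 @ $11.65 + 225 @ $9.85 + 356 @ $6.90 + 66 @ $6.60 = $13,866.35
Difference = |$11,361.25 − $13,866.35| = $2,505.10

$2,505.10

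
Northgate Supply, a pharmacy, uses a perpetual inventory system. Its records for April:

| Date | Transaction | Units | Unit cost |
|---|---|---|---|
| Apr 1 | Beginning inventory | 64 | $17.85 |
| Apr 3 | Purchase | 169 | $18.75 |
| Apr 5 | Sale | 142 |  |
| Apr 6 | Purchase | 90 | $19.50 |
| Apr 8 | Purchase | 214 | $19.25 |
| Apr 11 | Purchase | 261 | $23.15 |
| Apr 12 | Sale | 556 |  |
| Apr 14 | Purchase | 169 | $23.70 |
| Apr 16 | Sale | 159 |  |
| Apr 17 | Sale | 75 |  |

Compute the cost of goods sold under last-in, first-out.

COGS = $19,608.35

Apr 5, 142 sold [LIFO — newest first]: 142 @ $18.75 = $2,662.50
Apr 12, 556 sold [LIFO — newest first]: 261 @ $23.15 + 214 @ $19.25 + 81 @ $19.50 = $11,741.15
Apr 16, 159 sold [LIFO — newest first]: 159 @ $23.70 = $3,768.30
Apr 17, 75 sold [LIFO — newest first]: 10 @ $23.70 + 9 @ $19.50 + 27 @ $18.75 + 29 @ $17.85 = $1,436.40
Total COGS = $2,662.50 + $11,741.15 + $3,768.30 + $1,436.40 = $19,608.35
Ending inventory: 35 @ $17.85 = $624.75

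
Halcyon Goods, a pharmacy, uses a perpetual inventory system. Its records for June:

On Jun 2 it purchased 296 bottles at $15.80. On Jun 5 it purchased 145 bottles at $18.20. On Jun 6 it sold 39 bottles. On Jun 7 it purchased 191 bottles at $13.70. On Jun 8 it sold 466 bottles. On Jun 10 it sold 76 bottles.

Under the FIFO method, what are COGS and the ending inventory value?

Jun 6, 39 sold [FIFO — oldest first]: 39 @ $15.80 = $616.20
Jun 8, 466 sold [FIFO — oldest first]: 257 @ $15.80 + 145 @ $18.20 + 64 @ $13.70 = $7,576.40
Jun 10, 76 sold [FIFO — oldest first]: 76 @ $13.70 = $1,041.20
Total COGS = $616.20 + $7,576.40 + $1,041.20 = $9,233.80
Ending inventory: 51 @ $13.70 = $698.70

COGS = $9,233.80; ending inventory = $698.70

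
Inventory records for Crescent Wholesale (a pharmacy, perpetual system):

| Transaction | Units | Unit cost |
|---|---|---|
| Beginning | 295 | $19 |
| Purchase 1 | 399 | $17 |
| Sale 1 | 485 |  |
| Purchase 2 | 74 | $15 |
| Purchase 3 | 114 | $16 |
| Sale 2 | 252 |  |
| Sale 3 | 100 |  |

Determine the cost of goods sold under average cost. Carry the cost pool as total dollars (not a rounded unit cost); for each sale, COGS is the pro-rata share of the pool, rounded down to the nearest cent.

After Beginning: 295 on hand, pool $5,605.00 (≈ $19.0000 each)
After Purchase 1: 694 on hand, pool $12,388.00 (≈ $17.8501 each)
Sale 1, sell 485: 485/694 × $12,388.00 → $8,657.31
After Purchase 2: 283 on hand, pool $4,840.69 (≈ $17.1049 each)
After Purchase 3: 397 on hand, pool $6,664.69 (≈ $16.7876 each)
Sale 2, sell 252: 252/397 × $6,664.69 → $4,230.48
Sale 3, sell 100: 100/145 × $2,434.21 → $1,678.76
Total COGS = $8,657.31 + $4,230.48 + $1,678.76 = $14,566.55
Ending inventory (cost pool remaining) = $755.45

COGS = $14,566.55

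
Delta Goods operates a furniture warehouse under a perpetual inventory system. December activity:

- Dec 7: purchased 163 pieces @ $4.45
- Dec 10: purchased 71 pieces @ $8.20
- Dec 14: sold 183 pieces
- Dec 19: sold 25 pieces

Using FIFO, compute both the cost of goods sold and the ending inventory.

Dec 14, 183 sold [FIFO — oldest first]: 163 @ $4.45 + 20 @ $8.20 = $889.35
Dec 19, 25 sold [FIFO — oldest first]: 25 @ $8.20 = $205.00
Total COGS = $889.35 + $205.00 = $1,094.35
Ending inventory: 26 @ $8.20 = $213.20

COGS = $1,094.35; ending inventory = $213.20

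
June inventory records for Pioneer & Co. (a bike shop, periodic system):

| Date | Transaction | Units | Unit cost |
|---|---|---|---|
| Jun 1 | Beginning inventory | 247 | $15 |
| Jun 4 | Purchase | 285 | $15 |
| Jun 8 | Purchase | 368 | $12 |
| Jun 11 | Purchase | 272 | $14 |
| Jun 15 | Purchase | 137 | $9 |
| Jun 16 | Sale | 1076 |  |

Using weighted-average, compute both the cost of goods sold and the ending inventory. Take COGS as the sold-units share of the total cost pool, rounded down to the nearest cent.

Jun 16, sell 1076: 1076/1309 × $17,437.00 → $14,333.24
Ending inventory (cost pool remaining) = $3,103.76
Check: goods available $17,437.00 = COGS $14,333.24 + ending $3,103.76

COGS = $14,333.24; ending inventory = $3,103.76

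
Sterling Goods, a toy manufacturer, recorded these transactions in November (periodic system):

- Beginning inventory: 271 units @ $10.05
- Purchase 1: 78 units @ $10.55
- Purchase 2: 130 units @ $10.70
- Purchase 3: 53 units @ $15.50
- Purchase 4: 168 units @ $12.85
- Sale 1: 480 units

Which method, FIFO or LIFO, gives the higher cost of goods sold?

LIFO

FIFO COGS: 271 @ $10.05 + 78 @ $10.55 + 130 @ $10.70 + 1 @ $15.50 = $4,952.95
LIFO COGS: 168 @ $12.85 + 53 @ $15.50 + 130 @ $10.70 + 78 @ $10.55 + 51 @ $10.05 = $5,706.75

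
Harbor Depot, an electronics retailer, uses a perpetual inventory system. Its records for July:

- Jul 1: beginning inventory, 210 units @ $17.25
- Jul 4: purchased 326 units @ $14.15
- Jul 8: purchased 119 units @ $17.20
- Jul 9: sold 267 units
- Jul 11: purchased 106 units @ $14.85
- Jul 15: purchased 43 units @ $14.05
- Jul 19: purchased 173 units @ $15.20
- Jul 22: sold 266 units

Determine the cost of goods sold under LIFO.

Jul 9, 267 sold [LIFO — newest first]: 119 @ $17.20 + 148 @ $14.15 = $4,141.00
Jul 22, 266 sold [LIFO — newest first]: 173 @ $15.20 + 43 @ $14.05 + 50 @ $14.85 = $3,976.25
Total COGS = $4,141.00 + $3,976.25 = $8,117.25
Ending inventory: 210 @ $17.25 + 178 @ $14.15 + 56 @ $14.85 = $6,972.80

COGS = $8,117.25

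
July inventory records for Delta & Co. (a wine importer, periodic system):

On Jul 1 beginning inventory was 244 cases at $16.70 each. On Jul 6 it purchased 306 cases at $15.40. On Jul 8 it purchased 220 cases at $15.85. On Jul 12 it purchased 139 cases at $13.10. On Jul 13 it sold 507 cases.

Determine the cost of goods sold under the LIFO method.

Jul 13, 507 sold [LIFO — newest first]: 139 @ $13.10 + 220 @ $15.85 + 148 @ $15.40 = $7,587.10
Ending inventory: 244 @ $16.70 + 158 @ $15.40 = $6,508.00

COGS = $7,587.10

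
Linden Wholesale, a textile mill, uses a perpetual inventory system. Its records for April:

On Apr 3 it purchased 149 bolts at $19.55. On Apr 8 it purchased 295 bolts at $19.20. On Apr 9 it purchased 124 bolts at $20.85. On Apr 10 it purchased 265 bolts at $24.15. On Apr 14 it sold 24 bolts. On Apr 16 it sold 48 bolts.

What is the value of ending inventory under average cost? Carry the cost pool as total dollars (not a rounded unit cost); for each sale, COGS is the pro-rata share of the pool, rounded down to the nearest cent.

Ending inventory = $16,044.13

After Apr 3: 149 on hand, pool $2,912.95 (≈ $19.5500 each)
After Apr 8: 444 on hand, pool $8,576.95 (≈ $19.3175 each)
After Apr 9: 568 on hand, pool $11,162.35 (≈ $19.6520 each)
After Apr 10: 833 on hand, pool $17,562.10 (≈ $21.0830 each)
Apr 14, sell 24: 24/833 × $17,562.10 → $505.99
Apr 16, sell 48: 48/809 × $17,056.11 → $1,011.98
Total COGS = $505.99 + $1,011.98 = $1,517.97
Ending inventory (cost pool remaining) = $16,044.13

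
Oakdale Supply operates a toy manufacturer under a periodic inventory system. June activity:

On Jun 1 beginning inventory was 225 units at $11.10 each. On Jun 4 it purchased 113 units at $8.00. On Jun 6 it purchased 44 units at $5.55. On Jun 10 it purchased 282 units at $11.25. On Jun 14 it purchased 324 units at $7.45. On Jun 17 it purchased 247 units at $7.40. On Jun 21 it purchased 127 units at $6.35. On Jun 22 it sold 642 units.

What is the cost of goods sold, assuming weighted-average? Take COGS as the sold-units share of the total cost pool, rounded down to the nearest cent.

Jun 22, sell 642: 642/1362 × $11,866.25 → $5,593.34
Ending inventory (cost pool remaining) = $6,272.91

COGS = $5,593.34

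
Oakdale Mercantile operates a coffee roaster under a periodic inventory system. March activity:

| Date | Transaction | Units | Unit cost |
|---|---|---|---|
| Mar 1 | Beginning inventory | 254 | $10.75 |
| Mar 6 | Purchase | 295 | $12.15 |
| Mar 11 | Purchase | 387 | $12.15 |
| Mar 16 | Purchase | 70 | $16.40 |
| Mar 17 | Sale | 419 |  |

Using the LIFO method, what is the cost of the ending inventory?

Ending inventory = $6,776.45

Mar 17, 419 sold [LIFO — newest first]: 70 @ $16.40 + 349 @ $12.15 = $5,388.35
Ending inventory: 254 @ $10.75 + 295 @ $12.15 + 38 @ $12.15 = $6,776.45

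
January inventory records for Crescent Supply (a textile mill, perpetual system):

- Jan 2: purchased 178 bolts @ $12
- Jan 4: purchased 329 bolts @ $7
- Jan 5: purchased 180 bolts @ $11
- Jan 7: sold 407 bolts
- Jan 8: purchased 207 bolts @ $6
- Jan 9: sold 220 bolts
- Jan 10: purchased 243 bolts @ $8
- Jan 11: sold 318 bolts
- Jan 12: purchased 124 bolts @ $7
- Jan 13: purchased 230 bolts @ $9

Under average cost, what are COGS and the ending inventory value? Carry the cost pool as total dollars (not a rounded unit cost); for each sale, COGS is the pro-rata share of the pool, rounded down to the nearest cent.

After Jan 2: 178 on hand, pool $2,136.00 (≈ $12.0000 each)
After Jan 4: 507 on hand, pool $4,439.00 (≈ $8.7554 each)
After Jan 5: 687 on hand, pool $6,419.00 (≈ $9.3435 each)
Jan 7, sell 407: 407/687 × $6,419.00 → $3,802.81
After Jan 8: 487 on hand, pool $3,858.19 (≈ $7.9224 each)
Jan 9, sell 220: 220/487 × $3,858.19 → $1,742.91
After Jan 10: 510 on hand, pool $4,059.28 (≈ $7.9594 each)
Jan 11, sell 318: 318/510 × $4,059.28 → $2,531.08
After Jan 12: 316 on hand, pool $2,396.20 (≈ $7.5829 each)
After Jan 13: 546 on hand, pool $4,466.20 (≈ $8.1799 each)
Total COGS = $3,802.81 + $1,742.91 + $2,531.08 = $8,076.80
Ending inventory (cost pool remaining) = $4,466.20

COGS = $8,076.80; ending inventory = $4,466.20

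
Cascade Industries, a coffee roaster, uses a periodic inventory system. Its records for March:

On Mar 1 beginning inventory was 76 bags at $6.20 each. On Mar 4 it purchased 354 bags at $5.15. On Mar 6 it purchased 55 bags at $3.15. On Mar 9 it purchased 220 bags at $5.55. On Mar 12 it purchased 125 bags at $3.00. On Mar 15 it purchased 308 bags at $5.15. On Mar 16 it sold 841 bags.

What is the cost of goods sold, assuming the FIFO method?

COGS = $4,120.20

Mar 16, 841 sold [FIFO — oldest first]: 76 @ $6.20 + 354 @ $5.15 + 55 @ $3.15 + 220 @ $5.55 + 125 @ $3.00 + 11 @ $5.15 = $4,120.20
Ending inventory: 297 @ $5.15 = $1,529.55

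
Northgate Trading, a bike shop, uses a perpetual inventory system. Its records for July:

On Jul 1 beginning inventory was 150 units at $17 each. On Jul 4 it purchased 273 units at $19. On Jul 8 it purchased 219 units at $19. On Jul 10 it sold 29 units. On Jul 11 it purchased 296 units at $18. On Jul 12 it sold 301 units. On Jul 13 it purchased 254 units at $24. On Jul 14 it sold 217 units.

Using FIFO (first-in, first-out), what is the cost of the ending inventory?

Jul 10, 29 sold [FIFO — oldest first]: 29 @ $17 = $493
Jul 12, 301 sold [FIFO — oldest first]: 121 @ $17 + 180 @ $19 = $5,477
Jul 14, 217 sold [FIFO — oldest first]: 93 @ $19 + 124 @ $19 = $4,123
Total COGS = $493 + $5,477 + $4,123 = $10,093
Ending inventory: 95 @ $19 + 296 @ $18 + 254 @ $24 = $13,229

Ending inventory = $13,229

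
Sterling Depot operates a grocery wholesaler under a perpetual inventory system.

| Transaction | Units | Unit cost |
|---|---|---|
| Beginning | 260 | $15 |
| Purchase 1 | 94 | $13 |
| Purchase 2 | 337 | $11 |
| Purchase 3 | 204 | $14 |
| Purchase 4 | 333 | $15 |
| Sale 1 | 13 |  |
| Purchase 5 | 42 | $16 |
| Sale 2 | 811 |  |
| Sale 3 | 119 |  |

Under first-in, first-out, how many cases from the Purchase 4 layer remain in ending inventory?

285

Sale 1 (13) [FIFO — oldest first]: 13 @ $15 = $195
Sale 2 (811) [FIFO — oldest first]: 247 @ $15 + 94 @ $13 + 337 @ $11 + 133 @ $14 = $10,496
Sale 3 (119) [FIFO — oldest first]: 71 @ $14 + 48 @ $15 = $1,714
Total COGS = $195 + $10,496 + $1,714 = $12,405
Ending inventory: 285 @ $15 + 42 @ $16 = $4,947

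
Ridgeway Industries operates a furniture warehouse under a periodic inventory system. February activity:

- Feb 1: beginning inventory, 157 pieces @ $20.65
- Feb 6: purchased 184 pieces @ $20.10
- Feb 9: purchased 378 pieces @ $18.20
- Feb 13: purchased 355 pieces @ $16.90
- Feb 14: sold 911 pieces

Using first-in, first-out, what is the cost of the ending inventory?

Ending inventory = $2,754.70

Feb 14, 911 sold [FIFO — oldest first]: 157 @ $20.65 + 184 @ $20.10 + 378 @ $18.20 + 192 @ $16.90 = $17,064.85
Ending inventory: 163 @ $16.90 = $2,754.70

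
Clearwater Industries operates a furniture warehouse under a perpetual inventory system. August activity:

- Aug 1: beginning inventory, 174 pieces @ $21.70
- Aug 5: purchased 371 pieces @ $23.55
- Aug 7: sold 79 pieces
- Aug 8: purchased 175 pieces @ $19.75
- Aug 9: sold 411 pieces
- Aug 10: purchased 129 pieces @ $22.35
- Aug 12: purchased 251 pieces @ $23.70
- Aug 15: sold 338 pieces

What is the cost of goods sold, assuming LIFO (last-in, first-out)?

COGS = $18,767.65

Aug 7, 79 sold [LIFO — newest first]: 79 @ $23.55 = $1,860.45
Aug 9, 411 sold [LIFO — newest first]: 175 @ $19.75 + 236 @ $23.55 = $9,014.05
Aug 15, 338 sold [LIFO — newest first]: 251 @ $23.70 + 87 @ $22.35 = $7,893.15
Total COGS = $1,860.45 + $9,014.05 + $7,893.15 = $18,767.65
Ending inventory: 174 @ $21.70 + 56 @ $23.55 + 42 @ $22.35 = $6,033.30
Check: goods available $24,800.95 = COGS $18,767.65 + ending $6,033.30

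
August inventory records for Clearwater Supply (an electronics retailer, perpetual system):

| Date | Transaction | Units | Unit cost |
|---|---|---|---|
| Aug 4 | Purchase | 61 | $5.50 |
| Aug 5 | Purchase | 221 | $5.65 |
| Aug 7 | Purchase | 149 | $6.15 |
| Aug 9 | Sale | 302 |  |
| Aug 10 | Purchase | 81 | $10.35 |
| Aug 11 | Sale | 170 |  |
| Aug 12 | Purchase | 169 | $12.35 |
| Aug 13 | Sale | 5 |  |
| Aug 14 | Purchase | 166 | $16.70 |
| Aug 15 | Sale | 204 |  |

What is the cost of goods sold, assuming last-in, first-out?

Aug 9, 302 sold [LIFO — newest first]: 149 @ $6.15 + 153 @ $5.65 = $1,780.80
Aug 11, 170 sold [LIFO — newest first]: 81 @ $10.35 + 68 @ $5.65 + 21 @ $5.50 = $1,338.05
Aug 13, 5 sold [LIFO — newest first]: 5 @ $12.35 = $61.75
Aug 15, 204 sold [LIFO — newest first]: 166 @ $16.70 + 38 @ $12.35 = $3,241.50
Total COGS = $1,780.80 + $1,338.05 + $61.75 + $3,241.50 = $6,422.10
Ending inventory: 40 @ $5.50 + 126 @ $12.35 = $1,776.10

COGS = $6,422.10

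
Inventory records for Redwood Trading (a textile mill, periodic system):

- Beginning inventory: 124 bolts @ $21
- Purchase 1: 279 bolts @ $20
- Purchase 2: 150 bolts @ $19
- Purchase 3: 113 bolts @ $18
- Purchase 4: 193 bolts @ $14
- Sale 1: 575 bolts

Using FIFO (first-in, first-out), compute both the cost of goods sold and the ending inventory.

COGS = $11,430; ending inventory = $4,340

Sale 1 (575) [FIFO — oldest first]: 124 @ $21 + 279 @ $20 + 150 @ $19 + 22 @ $18 = $11,430
Ending inventory: 91 @ $18 + 193 @ $14 = $4,340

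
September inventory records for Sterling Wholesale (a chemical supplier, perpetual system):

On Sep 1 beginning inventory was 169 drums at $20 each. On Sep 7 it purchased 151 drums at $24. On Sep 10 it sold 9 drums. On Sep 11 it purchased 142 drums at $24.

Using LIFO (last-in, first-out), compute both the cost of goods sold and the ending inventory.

COGS = $216; ending inventory = $10,196

Sep 10, 9 sold [LIFO — newest first]: 9 @ $24 = $216
Ending inventory: 169 @ $20 + 142 @ $24 + 142 @ $24 = $10,196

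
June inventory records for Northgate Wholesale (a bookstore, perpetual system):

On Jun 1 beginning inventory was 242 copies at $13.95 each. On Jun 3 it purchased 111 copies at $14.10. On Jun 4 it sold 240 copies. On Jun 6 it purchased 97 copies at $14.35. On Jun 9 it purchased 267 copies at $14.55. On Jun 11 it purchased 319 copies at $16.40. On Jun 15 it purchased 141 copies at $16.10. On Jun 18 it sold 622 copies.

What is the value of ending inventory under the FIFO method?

Ending inventory = $5,123.70

Jun 4, 240 sold [FIFO — oldest first]: 240 @ $13.95 = $3,348.00
Jun 18, 622 sold [FIFO — oldest first]: 2 @ $13.95 + 111 @ $14.10 + 97 @ $14.35 + 267 @ $14.55 + 145 @ $16.40 = $9,247.80
Total COGS = $3,348.00 + $9,247.80 = $12,595.80
Ending inventory: 174 @ $16.40 + 141 @ $16.10 = $5,123.70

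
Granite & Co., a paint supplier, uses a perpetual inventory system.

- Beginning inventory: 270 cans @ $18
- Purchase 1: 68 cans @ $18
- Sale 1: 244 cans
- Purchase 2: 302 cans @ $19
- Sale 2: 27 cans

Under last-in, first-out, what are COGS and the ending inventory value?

COGS = $4,905; ending inventory = $6,917

Sale 1 (244) [LIFO — newest first]: 68 @ $18 + 176 @ $18 = $4,392
Sale 2 (27) [LIFO — newest first]: 27 @ $19 = $513
Total COGS = $4,392 + $513 = $4,905
Ending inventory: 94 @ $18 + 275 @ $19 = $6,917
Check: goods available $11,822 = COGS $4,905 + ending $6,917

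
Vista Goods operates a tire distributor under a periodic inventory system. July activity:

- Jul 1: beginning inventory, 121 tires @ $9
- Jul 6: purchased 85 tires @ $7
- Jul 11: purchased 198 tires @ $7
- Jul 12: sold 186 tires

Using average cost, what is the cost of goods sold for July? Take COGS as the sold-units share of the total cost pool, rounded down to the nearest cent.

COGS = $1,413.41

Jul 12, sell 186: 186/404 × $3,070.00 → $1,413.41
Ending inventory (cost pool remaining) = $1,656.59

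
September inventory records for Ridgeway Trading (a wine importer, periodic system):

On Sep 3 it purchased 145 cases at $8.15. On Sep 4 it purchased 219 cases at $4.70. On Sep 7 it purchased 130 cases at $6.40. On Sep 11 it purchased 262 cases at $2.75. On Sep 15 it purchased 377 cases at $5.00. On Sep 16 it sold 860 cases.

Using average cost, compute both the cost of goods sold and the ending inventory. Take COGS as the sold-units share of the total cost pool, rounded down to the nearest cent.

COGS = $4,287.51; ending inventory = $1,361.04

Sep 16, sell 860: 860/1133 × $5,648.55 → $4,287.51
Ending inventory (cost pool remaining) = $1,361.04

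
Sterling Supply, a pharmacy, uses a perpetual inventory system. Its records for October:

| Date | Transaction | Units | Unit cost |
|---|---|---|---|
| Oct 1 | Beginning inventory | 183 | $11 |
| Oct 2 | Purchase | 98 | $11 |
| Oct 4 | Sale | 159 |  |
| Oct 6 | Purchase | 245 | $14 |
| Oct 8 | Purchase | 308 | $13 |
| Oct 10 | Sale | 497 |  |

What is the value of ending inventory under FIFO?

Oct 4, 159 sold [FIFO — oldest first]: 159 @ $11 = $1,749
Oct 10, 497 sold [FIFO — oldest first]: 24 @ $11 + 98 @ $11 + 245 @ $14 + 130 @ $13 = $6,462
Total COGS = $1,749 + $6,462 = $8,211
Ending inventory: 178 @ $13 = $2,314
Check: goods available $10,525 = COGS $8,211 + ending $2,314

Ending inventory = $2,314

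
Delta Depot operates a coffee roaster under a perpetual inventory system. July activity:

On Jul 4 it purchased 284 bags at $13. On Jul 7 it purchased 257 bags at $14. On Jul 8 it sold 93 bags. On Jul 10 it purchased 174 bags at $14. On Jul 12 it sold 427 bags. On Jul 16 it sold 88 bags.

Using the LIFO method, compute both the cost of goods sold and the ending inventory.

COGS = $8,335; ending inventory = $1,391

Jul 8, 93 sold [LIFO — newest first]: 93 @ $14 = $1,302
Jul 12, 427 sold [LIFO — newest first]: 174 @ $14 + 164 @ $14 + 89 @ $13 = $5,889
Jul 16, 88 sold [LIFO — newest first]: 88 @ $13 = $1,144
Total COGS = $1,302 + $5,889 + $1,144 = $8,335
Ending inventory: 107 @ $13 = $1,391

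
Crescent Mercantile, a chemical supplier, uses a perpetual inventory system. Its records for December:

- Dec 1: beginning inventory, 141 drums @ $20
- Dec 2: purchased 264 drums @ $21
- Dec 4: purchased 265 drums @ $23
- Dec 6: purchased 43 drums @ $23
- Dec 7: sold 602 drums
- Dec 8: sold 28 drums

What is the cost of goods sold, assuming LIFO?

COGS = $13,788

Dec 7, 602 sold [LIFO — newest first]: 43 @ $23 + 265 @ $23 + 264 @ $21 + 30 @ $20 = $13,228
Dec 8, 28 sold [LIFO — newest first]: 28 @ $20 = $560
Total COGS = $13,228 + $560 = $13,788
Ending inventory: 83 @ $20 = $1,660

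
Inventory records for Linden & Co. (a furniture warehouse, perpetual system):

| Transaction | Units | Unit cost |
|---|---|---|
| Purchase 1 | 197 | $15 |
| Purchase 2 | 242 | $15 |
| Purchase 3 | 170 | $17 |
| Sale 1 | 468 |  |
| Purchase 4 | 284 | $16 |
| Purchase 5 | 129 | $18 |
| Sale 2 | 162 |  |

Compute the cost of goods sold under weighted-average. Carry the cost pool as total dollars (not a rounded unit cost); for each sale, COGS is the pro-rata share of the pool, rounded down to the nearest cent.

COGS = $9,930.51

After Purchase 1: 197 on hand, pool $2,955.00 (≈ $15.0000 each)
After Purchase 2: 439 on hand, pool $6,585.00 (≈ $15.0000 each)
After Purchase 3: 609 on hand, pool $9,475.00 (≈ $15.5583 each)
Sale 1, sell 468: 468/609 × $9,475.00 → $7,281.28
After Purchase 4: 425 on hand, pool $6,737.72 (≈ $15.8535 each)
After Purchase 5: 554 on hand, pool $9,059.72 (≈ $16.3533 each)
Sale 2, sell 162: 162/554 × $9,059.72 → $2,649.23
Total COGS = $7,281.28 + $2,649.23 = $9,930.51
Ending inventory (cost pool remaining) = $6,410.49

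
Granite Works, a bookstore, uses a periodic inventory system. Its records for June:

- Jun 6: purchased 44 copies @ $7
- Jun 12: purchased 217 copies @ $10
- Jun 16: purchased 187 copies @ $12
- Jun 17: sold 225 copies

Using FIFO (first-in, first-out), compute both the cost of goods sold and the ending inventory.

Jun 17, 225 sold [FIFO — oldest first]: 44 @ $7 + 181 @ $10 = $2,118
Ending inventory: 36 @ $10 + 187 @ $12 = $2,604

COGS = $2,118; ending inventory = $2,604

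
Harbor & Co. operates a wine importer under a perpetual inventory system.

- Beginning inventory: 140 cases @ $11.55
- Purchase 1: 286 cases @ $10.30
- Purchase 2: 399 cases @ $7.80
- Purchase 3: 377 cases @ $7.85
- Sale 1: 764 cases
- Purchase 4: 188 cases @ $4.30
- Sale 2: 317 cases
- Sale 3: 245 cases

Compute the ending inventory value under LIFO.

Sale 1 (764) [LIFO — newest first]: 377 @ $7.85 + 387 @ $7.80 = $5,978.05
Sale 2 (317) [LIFO — newest first]: 188 @ $4.30 + 12 @ $7.80 + 117 @ $10.30 = $2,107.10
Sale 3 (245) [LIFO — newest first]: 169 @ $10.30 + 76 @ $11.55 = $2,618.50
Total COGS = $5,978.05 + $2,107.10 + $2,618.50 = $10,703.65
Ending inventory: 64 @ $11.55 = $739.20

Ending inventory = $739.20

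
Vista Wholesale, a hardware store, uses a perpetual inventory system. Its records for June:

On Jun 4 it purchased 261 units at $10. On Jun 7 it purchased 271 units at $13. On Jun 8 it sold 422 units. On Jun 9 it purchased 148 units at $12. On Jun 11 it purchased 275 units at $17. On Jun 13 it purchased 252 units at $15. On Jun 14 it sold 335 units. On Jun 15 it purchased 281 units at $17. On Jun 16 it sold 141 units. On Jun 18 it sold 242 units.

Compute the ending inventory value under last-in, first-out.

Ending inventory = $4,406

Jun 8, 422 sold [LIFO — newest first]: 271 @ $13 + 151 @ $10 = $5,033
Jun 14, 335 sold [LIFO — newest first]: 252 @ $15 + 83 @ $17 = $5,191
Jun 16, 141 sold [LIFO — newest first]: 141 @ $17 = $2,397
Jun 18, 242 sold [LIFO — newest first]: 140 @ $17 + 102 @ $17 = $4,114
Total COGS = $5,033 + $5,191 + $2,397 + $4,114 = $16,735
Ending inventory: 110 @ $10 + 148 @ $12 + 90 @ $17 = $4,406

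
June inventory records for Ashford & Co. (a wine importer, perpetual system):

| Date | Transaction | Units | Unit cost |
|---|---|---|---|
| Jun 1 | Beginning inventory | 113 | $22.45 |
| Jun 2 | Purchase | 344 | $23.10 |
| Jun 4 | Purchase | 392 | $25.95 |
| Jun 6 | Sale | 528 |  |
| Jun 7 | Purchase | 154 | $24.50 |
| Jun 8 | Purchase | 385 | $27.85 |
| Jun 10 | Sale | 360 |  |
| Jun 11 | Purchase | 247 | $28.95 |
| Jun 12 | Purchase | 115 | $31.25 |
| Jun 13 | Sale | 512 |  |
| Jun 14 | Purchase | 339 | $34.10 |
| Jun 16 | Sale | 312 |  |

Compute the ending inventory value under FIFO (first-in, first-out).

Jun 6, 528 sold [FIFO — oldest first]: 113 @ $22.45 + 344 @ $23.10 + 71 @ $25.95 = $12,325.70
Jun 10, 360 sold [FIFO — oldest first]: 321 @ $25.95 + 39 @ $24.50 = $9,285.45
Jun 13, 512 sold [FIFO — oldest first]: 115 @ $24.50 + 385 @ $27.85 + 12 @ $28.95 = $13,887.15
Jun 16, 312 sold [FIFO — oldest first]: 235 @ $28.95 + 77 @ $31.25 = $9,209.50
Total COGS = $12,325.70 + $9,285.45 + $13,887.15 + $9,209.50 = $44,707.80
Ending inventory: 38 @ $31.25 + 339 @ $34.10 = $12,747.40

Ending inventory = $12,747.40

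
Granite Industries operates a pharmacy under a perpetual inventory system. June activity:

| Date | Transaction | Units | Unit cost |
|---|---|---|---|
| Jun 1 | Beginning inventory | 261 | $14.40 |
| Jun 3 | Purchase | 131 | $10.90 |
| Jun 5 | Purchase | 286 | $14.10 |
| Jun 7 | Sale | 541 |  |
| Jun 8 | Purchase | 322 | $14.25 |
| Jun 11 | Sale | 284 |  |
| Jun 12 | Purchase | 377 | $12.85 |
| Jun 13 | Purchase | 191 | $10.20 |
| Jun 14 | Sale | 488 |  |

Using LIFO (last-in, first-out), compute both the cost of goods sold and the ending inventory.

COGS = $17,057.75; ending inventory = $3,542.30

Jun 7, 541 sold [LIFO — newest first]: 286 @ $14.10 + 131 @ $10.90 + 124 @ $14.40 = $7,246.10
Jun 11, 284 sold [LIFO — newest first]: 284 @ $14.25 = $4,047.00
Jun 14, 488 sold [LIFO — newest first]: 191 @ $10.20 + 297 @ $12.85 = $5,764.65
Total COGS = $7,246.10 + $4,047.00 + $5,764.65 = $17,057.75
Ending inventory: 137 @ $14.40 + 38 @ $14.25 + 80 @ $12.85 = $3,542.30
Check: goods available $20,600.05 = COGS $17,057.75 + ending $3,542.30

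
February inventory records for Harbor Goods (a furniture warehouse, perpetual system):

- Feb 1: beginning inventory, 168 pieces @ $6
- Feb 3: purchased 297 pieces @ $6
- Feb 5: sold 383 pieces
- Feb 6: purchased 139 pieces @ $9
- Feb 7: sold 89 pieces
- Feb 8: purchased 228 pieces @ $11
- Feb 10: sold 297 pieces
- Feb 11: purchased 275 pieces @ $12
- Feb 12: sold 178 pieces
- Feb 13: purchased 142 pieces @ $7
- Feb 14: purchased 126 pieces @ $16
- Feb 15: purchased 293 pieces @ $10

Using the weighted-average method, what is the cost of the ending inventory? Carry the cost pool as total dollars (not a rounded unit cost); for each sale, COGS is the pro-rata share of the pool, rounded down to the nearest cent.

After Feb 1: 168 on hand, pool $1,008.00 (≈ $6.0000 each)
After Feb 3: 465 on hand, pool $2,790.00 (≈ $6.0000 each)
Feb 5, sell 383: 383/465 × $2,790.00 → $2,298.00
After Feb 6: 221 on hand, pool $1,743.00 (≈ $7.8869 each)
Feb 7, sell 89: 89/221 × $1,743.00 → $701.93
After Feb 8: 360 on hand, pool $3,549.07 (≈ $9.8585 each)
Feb 10, sell 297: 297/360 × $3,549.07 → $2,927.98
After Feb 11: 338 on hand, pool $3,921.09 (≈ $11.6009 each)
Feb 12, sell 178: 178/338 × $3,921.09 → $2,064.95
After Feb 13: 302 on hand, pool $2,850.14 (≈ $9.4375 each)
After Feb 14: 428 on hand, pool $4,866.14 (≈ $11.3695 each)
After Feb 15: 721 on hand, pool $7,796.14 (≈ $10.8130 each)
Total COGS = $2,298.00 + $701.93 + $2,927.98 + $2,064.95 = $7,992.86
Ending inventory (cost pool remaining) = $7,796.14
Check: goods available $15,789.00 = COGS $7,992.86 + ending $7,796.14

Ending inventory = $7,796.14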